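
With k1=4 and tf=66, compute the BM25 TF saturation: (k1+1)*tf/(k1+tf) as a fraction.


BM25 TF component = (k1+1)*tf / (k1+tf)
k1 = 4, tf = 66
Numerator = (4+1)*66 = 330
Denominator = 4 + 66 = 70
= 330/70 = 33/7

33/7


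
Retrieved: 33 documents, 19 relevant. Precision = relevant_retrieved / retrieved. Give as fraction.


Precision = relevant_retrieved / total_retrieved
= 19 / 33
= 19 / (19 + 14)
= 19/33

19/33


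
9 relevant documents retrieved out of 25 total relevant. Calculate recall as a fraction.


Recall = retrieved_relevant / total_relevant
= 9 / 25
= 9 / (9 + 16)
= 9/25

9/25


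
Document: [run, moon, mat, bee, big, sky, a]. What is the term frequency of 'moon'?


Document has 7 words
Scanning for 'moon':
Found at positions: [1]
Count = 1

1


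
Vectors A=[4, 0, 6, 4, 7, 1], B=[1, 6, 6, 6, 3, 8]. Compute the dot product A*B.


Dot product = sum of element-wise products
A[0]*B[0] = 4*1 = 4
A[1]*B[1] = 0*6 = 0
A[2]*B[2] = 6*6 = 36
A[3]*B[3] = 4*6 = 24
A[4]*B[4] = 7*3 = 21
A[5]*B[5] = 1*8 = 8
Sum = 4 + 0 + 36 + 24 + 21 + 8 = 93

93


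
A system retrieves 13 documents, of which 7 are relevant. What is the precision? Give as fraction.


Precision = relevant_retrieved / total_retrieved
= 7 / 13
= 7 / (7 + 6)
= 7/13

7/13


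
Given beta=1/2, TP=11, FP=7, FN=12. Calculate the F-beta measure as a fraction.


P = TP/(TP+FP) = 11/18 = 11/18
R = TP/(TP+FN) = 11/23 = 11/23
beta^2 = 1/2^2 = 1/4
(1 + beta^2) = 5/4
Numerator = (1+beta^2)*P*R = 605/1656
Denominator = beta^2*P + R = 11/72 + 11/23 = 1045/1656
F_beta = 11/19

11/19


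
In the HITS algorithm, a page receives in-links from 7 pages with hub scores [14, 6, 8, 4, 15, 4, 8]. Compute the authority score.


Authority = sum of hub scores of in-linkers
In-link 1: hub score = 14
In-link 2: hub score = 6
In-link 3: hub score = 8
In-link 4: hub score = 4
In-link 5: hub score = 15
In-link 6: hub score = 4
In-link 7: hub score = 8
Authority = 14 + 6 + 8 + 4 + 15 + 4 + 8 = 59

59


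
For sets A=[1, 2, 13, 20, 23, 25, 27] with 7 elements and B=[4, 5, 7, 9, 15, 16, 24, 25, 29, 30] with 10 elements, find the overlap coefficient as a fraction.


A intersect B = [25]
|A intersect B| = 1
min(|A|, |B|) = min(7, 10) = 7
Overlap = 1 / 7 = 1/7

1/7


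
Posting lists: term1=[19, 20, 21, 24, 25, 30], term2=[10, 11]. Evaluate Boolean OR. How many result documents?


Boolean OR: find union of posting lists
term1 docs: [19, 20, 21, 24, 25, 30]
term2 docs: [10, 11]
Union: [10, 11, 19, 20, 21, 24, 25, 30]
|union| = 8

8


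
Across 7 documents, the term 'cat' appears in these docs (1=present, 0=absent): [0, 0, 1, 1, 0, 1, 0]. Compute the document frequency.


Checking each document for 'cat':
Doc 1: absent
Doc 2: absent
Doc 3: present
Doc 4: present
Doc 5: absent
Doc 6: present
Doc 7: absent
df = sum of presences = 0 + 0 + 1 + 1 + 0 + 1 + 0 = 3

3


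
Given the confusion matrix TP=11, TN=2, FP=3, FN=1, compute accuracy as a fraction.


Accuracy = (TP + TN) / (TP + TN + FP + FN)
TP + TN = 11 + 2 = 13
Total = 11 + 2 + 3 + 1 = 17
Accuracy = 13 / 17 = 13/17

13/17


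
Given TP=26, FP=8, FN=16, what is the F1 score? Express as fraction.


F1 = 2 * P * R / (P + R)
P = TP/(TP+FP) = 26/34 = 13/17
R = TP/(TP+FN) = 26/42 = 13/21
2 * P * R = 2 * 13/17 * 13/21 = 338/357
P + R = 13/17 + 13/21 = 494/357
F1 = 338/357 / 494/357 = 13/19

13/19


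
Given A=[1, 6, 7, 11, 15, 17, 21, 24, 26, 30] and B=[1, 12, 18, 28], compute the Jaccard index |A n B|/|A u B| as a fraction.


A intersect B = [1]
|A intersect B| = 1
A union B = [1, 6, 7, 11, 12, 15, 17, 18, 21, 24, 26, 28, 30]
|A union B| = 13
Jaccard = 1/13 = 1/13

1/13


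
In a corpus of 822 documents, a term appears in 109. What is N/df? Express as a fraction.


IDF ratio = N / df
= 822 / 109
= 822/109

822/109


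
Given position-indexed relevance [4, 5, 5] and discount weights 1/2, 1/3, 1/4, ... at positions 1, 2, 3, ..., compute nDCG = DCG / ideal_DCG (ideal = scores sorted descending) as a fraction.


Position discount weights w_i = 1/(i+1) for i=1..3:
Weights = [1/2, 1/3, 1/4]
Actual relevance: [4, 5, 5]
DCG = 4/2 + 5/3 + 5/4 = 59/12
Ideal relevance (sorted desc): [5, 5, 4]
Ideal DCG = 5/2 + 5/3 + 4/4 = 31/6
nDCG = DCG / ideal_DCG = 59/12 / 31/6 = 59/62

59/62


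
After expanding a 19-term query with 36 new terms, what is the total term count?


Original terms: 19
Expansion terms: 36
Total = 19 + 36 = 55

55


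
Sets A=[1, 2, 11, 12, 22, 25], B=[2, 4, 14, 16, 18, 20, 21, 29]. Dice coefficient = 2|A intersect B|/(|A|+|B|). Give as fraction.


A intersect B = [2]
|A intersect B| = 1
|A| = 6, |B| = 8
Dice = 2*1 / (6+8)
= 2 / 14 = 1/7

1/7


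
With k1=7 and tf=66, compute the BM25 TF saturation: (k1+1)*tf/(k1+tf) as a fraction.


BM25 TF component = (k1+1)*tf / (k1+tf)
k1 = 7, tf = 66
Numerator = (7+1)*66 = 528
Denominator = 7 + 66 = 73
= 528/73 = 528/73

528/73


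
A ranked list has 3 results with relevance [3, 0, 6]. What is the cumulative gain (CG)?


Cumulative Gain = sum of relevance scores
Position 1: rel=3, running sum=3
Position 2: rel=0, running sum=3
Position 3: rel=6, running sum=9
CG = 9

9


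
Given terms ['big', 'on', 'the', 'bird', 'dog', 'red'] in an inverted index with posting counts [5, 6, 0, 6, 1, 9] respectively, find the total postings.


Summing posting list sizes:
'big': 5 postings
'on': 6 postings
'the': 0 postings
'bird': 6 postings
'dog': 1 postings
'red': 9 postings
Total = 5 + 6 + 0 + 6 + 1 + 9 = 27

27


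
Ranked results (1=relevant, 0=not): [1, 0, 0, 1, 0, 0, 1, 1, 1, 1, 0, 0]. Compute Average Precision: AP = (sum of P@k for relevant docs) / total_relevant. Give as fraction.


Computing P@k for each relevant position:
Position 1: relevant, P@1 = 1/1 = 1
Position 2: not relevant
Position 3: not relevant
Position 4: relevant, P@4 = 2/4 = 1/2
Position 5: not relevant
Position 6: not relevant
Position 7: relevant, P@7 = 3/7 = 3/7
Position 8: relevant, P@8 = 4/8 = 1/2
Position 9: relevant, P@9 = 5/9 = 5/9
Position 10: relevant, P@10 = 6/10 = 3/5
Position 11: not relevant
Position 12: not relevant
Sum of P@k = 1 + 1/2 + 3/7 + 1/2 + 5/9 + 3/5 = 1129/315
AP = 1129/315 / 6 = 1129/1890

1129/1890


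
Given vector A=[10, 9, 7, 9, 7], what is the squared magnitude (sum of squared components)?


|A|^2 = sum of squared components
A[0]^2 = 10^2 = 100
A[1]^2 = 9^2 = 81
A[2]^2 = 7^2 = 49
A[3]^2 = 9^2 = 81
A[4]^2 = 7^2 = 49
Sum = 100 + 81 + 49 + 81 + 49 = 360

360


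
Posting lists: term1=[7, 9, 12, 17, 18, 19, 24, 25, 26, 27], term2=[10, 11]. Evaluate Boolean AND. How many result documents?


Boolean AND: find intersection of posting lists
term1 docs: [7, 9, 12, 17, 18, 19, 24, 25, 26, 27]
term2 docs: [10, 11]
Intersection: []
|intersection| = 0

0


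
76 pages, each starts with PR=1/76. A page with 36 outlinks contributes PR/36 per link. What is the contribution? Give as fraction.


Initial PR = 1/76 = 1/76
Outlinks = 36
Contribution per link = PR / outlinks
= 1/76 / 36
= 1/2736

1/2736


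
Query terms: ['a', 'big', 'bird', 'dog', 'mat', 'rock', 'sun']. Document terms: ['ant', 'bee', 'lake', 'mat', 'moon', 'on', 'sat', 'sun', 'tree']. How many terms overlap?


Query terms: ['a', 'big', 'bird', 'dog', 'mat', 'rock', 'sun']
Document terms: ['ant', 'bee', 'lake', 'mat', 'moon', 'on', 'sat', 'sun', 'tree']
Common terms: ['mat', 'sun']
Overlap count = 2

2


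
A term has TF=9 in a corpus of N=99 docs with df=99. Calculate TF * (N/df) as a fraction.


TF * (N/df)
= 9 * (99/99)
= 9 * 1
= 9

9


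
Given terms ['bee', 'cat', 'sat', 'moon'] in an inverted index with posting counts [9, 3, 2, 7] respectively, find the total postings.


Summing posting list sizes:
'bee': 9 postings
'cat': 3 postings
'sat': 2 postings
'moon': 7 postings
Total = 9 + 3 + 2 + 7 = 21

21


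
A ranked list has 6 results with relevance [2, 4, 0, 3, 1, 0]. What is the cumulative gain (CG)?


Cumulative Gain = sum of relevance scores
Position 1: rel=2, running sum=2
Position 2: rel=4, running sum=6
Position 3: rel=0, running sum=6
Position 4: rel=3, running sum=9
Position 5: rel=1, running sum=10
Position 6: rel=0, running sum=10
CG = 10

10


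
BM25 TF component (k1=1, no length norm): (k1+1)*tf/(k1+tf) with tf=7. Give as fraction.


BM25 TF component = (k1+1)*tf / (k1+tf)
k1 = 1, tf = 7
Numerator = (1+1)*7 = 14
Denominator = 1 + 7 = 8
= 14/8 = 7/4

7/4


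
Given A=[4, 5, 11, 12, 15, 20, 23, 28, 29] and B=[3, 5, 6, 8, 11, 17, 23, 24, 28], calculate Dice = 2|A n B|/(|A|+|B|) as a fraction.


A intersect B = [5, 11, 23, 28]
|A intersect B| = 4
|A| = 9, |B| = 9
Dice = 2*4 / (9+9)
= 8 / 18 = 4/9

4/9


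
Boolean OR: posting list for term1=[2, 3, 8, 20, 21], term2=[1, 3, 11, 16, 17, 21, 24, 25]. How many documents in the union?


Boolean OR: find union of posting lists
term1 docs: [2, 3, 8, 20, 21]
term2 docs: [1, 3, 11, 16, 17, 21, 24, 25]
Union: [1, 2, 3, 8, 11, 16, 17, 20, 21, 24, 25]
|union| = 11

11


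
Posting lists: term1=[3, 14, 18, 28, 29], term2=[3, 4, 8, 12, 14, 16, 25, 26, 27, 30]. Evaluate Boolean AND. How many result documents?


Boolean AND: find intersection of posting lists
term1 docs: [3, 14, 18, 28, 29]
term2 docs: [3, 4, 8, 12, 14, 16, 25, 26, 27, 30]
Intersection: [3, 14]
|intersection| = 2

2


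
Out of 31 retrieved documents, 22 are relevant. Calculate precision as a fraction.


Precision = relevant_retrieved / total_retrieved
= 22 / 31
= 22 / (22 + 9)
= 22/31

22/31


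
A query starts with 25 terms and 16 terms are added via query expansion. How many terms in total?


Original terms: 25
Expansion terms: 16
Total = 25 + 16 = 41

41


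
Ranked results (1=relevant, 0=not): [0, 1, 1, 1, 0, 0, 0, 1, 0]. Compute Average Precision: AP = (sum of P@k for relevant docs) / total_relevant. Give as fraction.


Computing P@k for each relevant position:
Position 1: not relevant
Position 2: relevant, P@2 = 1/2 = 1/2
Position 3: relevant, P@3 = 2/3 = 2/3
Position 4: relevant, P@4 = 3/4 = 3/4
Position 5: not relevant
Position 6: not relevant
Position 7: not relevant
Position 8: relevant, P@8 = 4/8 = 1/2
Position 9: not relevant
Sum of P@k = 1/2 + 2/3 + 3/4 + 1/2 = 29/12
AP = 29/12 / 4 = 29/48

29/48


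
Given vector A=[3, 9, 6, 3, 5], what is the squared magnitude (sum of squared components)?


|A|^2 = sum of squared components
A[0]^2 = 3^2 = 9
A[1]^2 = 9^2 = 81
A[2]^2 = 6^2 = 36
A[3]^2 = 3^2 = 9
A[4]^2 = 5^2 = 25
Sum = 9 + 81 + 36 + 9 + 25 = 160

160


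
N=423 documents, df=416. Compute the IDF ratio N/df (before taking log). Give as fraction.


IDF ratio = N / df
= 423 / 416
= 423/416

423/416


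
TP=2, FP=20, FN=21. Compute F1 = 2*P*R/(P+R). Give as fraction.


F1 = 2 * P * R / (P + R)
P = TP/(TP+FP) = 2/22 = 1/11
R = TP/(TP+FN) = 2/23 = 2/23
2 * P * R = 2 * 1/11 * 2/23 = 4/253
P + R = 1/11 + 2/23 = 45/253
F1 = 4/253 / 45/253 = 4/45

4/45


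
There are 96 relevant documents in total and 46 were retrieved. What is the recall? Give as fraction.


Recall = retrieved_relevant / total_relevant
= 46 / 96
= 46 / (46 + 50)
= 23/48

23/48


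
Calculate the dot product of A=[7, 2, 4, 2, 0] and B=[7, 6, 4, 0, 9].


Dot product = sum of element-wise products
A[0]*B[0] = 7*7 = 49
A[1]*B[1] = 2*6 = 12
A[2]*B[2] = 4*4 = 16
A[3]*B[3] = 2*0 = 0
A[4]*B[4] = 0*9 = 0
Sum = 49 + 12 + 16 + 0 + 0 = 77

77


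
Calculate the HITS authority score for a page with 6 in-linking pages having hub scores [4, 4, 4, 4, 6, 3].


Authority = sum of hub scores of in-linkers
In-link 1: hub score = 4
In-link 2: hub score = 4
In-link 3: hub score = 4
In-link 4: hub score = 4
In-link 5: hub score = 6
In-link 6: hub score = 3
Authority = 4 + 4 + 4 + 4 + 6 + 3 = 25

25


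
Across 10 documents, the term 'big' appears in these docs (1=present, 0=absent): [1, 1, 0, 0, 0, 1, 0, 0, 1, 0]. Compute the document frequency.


Checking each document for 'big':
Doc 1: present
Doc 2: present
Doc 3: absent
Doc 4: absent
Doc 5: absent
Doc 6: present
Doc 7: absent
Doc 8: absent
Doc 9: present
Doc 10: absent
df = sum of presences = 1 + 1 + 0 + 0 + 0 + 1 + 0 + 0 + 1 + 0 = 4

4


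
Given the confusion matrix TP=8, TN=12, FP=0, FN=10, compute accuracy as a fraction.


Accuracy = (TP + TN) / (TP + TN + FP + FN)
TP + TN = 8 + 12 = 20
Total = 8 + 12 + 0 + 10 = 30
Accuracy = 20 / 30 = 2/3

2/3


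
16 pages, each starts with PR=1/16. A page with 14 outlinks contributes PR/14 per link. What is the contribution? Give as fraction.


Initial PR = 1/16 = 1/16
Outlinks = 14
Contribution per link = PR / outlinks
= 1/16 / 14
= 1/224

1/224


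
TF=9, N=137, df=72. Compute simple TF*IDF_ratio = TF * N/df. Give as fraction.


TF * (N/df)
= 9 * (137/72)
= 9 * 137/72
= 137/8

137/8


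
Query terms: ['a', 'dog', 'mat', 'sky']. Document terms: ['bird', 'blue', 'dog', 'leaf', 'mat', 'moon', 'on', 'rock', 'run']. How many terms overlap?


Query terms: ['a', 'dog', 'mat', 'sky']
Document terms: ['bird', 'blue', 'dog', 'leaf', 'mat', 'moon', 'on', 'rock', 'run']
Common terms: ['dog', 'mat']
Overlap count = 2

2


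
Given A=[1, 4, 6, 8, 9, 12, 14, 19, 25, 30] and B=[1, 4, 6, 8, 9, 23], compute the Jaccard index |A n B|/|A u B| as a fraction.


A intersect B = [1, 4, 6, 8, 9]
|A intersect B| = 5
A union B = [1, 4, 6, 8, 9, 12, 14, 19, 23, 25, 30]
|A union B| = 11
Jaccard = 5/11 = 5/11

5/11


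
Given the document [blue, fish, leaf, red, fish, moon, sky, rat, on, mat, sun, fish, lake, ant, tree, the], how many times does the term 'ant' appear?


Document has 16 words
Scanning for 'ant':
Found at positions: [13]
Count = 1

1


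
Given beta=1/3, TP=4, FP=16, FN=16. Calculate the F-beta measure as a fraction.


P = TP/(TP+FP) = 4/20 = 1/5
R = TP/(TP+FN) = 4/20 = 1/5
beta^2 = 1/3^2 = 1/9
(1 + beta^2) = 10/9
Numerator = (1+beta^2)*P*R = 2/45
Denominator = beta^2*P + R = 1/45 + 1/5 = 2/9
F_beta = 1/5

1/5


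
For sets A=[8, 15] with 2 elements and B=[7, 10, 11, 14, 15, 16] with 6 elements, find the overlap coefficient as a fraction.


A intersect B = [15]
|A intersect B| = 1
min(|A|, |B|) = min(2, 6) = 2
Overlap = 1 / 2 = 1/2

1/2


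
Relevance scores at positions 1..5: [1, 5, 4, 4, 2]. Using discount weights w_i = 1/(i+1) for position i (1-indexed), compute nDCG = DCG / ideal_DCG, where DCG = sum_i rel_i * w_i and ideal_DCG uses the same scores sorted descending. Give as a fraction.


Position discount weights w_i = 1/(i+1) for i=1..5:
Weights = [1/2, 1/3, 1/4, 1/5, 1/6]
Actual relevance: [1, 5, 4, 4, 2]
DCG = 1/2 + 5/3 + 4/4 + 4/5 + 2/6 = 43/10
Ideal relevance (sorted desc): [5, 4, 4, 2, 1]
Ideal DCG = 5/2 + 4/3 + 4/4 + 2/5 + 1/6 = 27/5
nDCG = DCG / ideal_DCG = 43/10 / 27/5 = 43/54

43/54


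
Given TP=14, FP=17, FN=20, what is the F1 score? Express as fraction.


F1 = 2 * P * R / (P + R)
P = TP/(TP+FP) = 14/31 = 14/31
R = TP/(TP+FN) = 14/34 = 7/17
2 * P * R = 2 * 14/31 * 7/17 = 196/527
P + R = 14/31 + 7/17 = 455/527
F1 = 196/527 / 455/527 = 28/65

28/65


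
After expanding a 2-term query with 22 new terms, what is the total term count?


Original terms: 2
Expansion terms: 22
Total = 2 + 22 = 24

24


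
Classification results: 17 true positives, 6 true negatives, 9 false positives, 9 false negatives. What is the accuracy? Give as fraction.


Accuracy = (TP + TN) / (TP + TN + FP + FN)
TP + TN = 17 + 6 = 23
Total = 17 + 6 + 9 + 9 = 41
Accuracy = 23 / 41 = 23/41

23/41


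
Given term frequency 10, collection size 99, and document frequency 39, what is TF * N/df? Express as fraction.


TF * (N/df)
= 10 * (99/39)
= 10 * 33/13
= 330/13

330/13


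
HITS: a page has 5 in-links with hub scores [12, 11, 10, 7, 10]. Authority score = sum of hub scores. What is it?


Authority = sum of hub scores of in-linkers
In-link 1: hub score = 12
In-link 2: hub score = 11
In-link 3: hub score = 10
In-link 4: hub score = 7
In-link 5: hub score = 10
Authority = 12 + 11 + 10 + 7 + 10 = 50

50


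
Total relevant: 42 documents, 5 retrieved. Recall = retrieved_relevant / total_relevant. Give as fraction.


Recall = retrieved_relevant / total_relevant
= 5 / 42
= 5 / (5 + 37)
= 5/42

5/42


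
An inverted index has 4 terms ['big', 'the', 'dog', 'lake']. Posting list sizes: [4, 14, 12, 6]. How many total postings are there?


Summing posting list sizes:
'big': 4 postings
'the': 14 postings
'dog': 12 postings
'lake': 6 postings
Total = 4 + 14 + 12 + 6 = 36

36


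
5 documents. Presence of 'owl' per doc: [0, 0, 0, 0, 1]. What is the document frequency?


Checking each document for 'owl':
Doc 1: absent
Doc 2: absent
Doc 3: absent
Doc 4: absent
Doc 5: present
df = sum of presences = 0 + 0 + 0 + 0 + 1 = 1

1


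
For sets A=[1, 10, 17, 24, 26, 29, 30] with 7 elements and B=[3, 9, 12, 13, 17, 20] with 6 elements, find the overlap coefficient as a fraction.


A intersect B = [17]
|A intersect B| = 1
min(|A|, |B|) = min(7, 6) = 6
Overlap = 1 / 6 = 1/6

1/6


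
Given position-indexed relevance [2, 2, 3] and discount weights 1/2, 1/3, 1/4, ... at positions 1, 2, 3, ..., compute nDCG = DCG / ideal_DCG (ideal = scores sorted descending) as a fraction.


Position discount weights w_i = 1/(i+1) for i=1..3:
Weights = [1/2, 1/3, 1/4]
Actual relevance: [2, 2, 3]
DCG = 2/2 + 2/3 + 3/4 = 29/12
Ideal relevance (sorted desc): [3, 2, 2]
Ideal DCG = 3/2 + 2/3 + 2/4 = 8/3
nDCG = DCG / ideal_DCG = 29/12 / 8/3 = 29/32

29/32


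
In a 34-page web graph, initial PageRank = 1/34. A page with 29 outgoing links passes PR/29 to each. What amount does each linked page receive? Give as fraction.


Initial PR = 1/34 = 1/34
Outlinks = 29
Contribution per link = PR / outlinks
= 1/34 / 29
= 1/986

1/986


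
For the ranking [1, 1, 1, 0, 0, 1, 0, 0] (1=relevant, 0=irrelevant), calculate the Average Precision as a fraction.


Computing P@k for each relevant position:
Position 1: relevant, P@1 = 1/1 = 1
Position 2: relevant, P@2 = 2/2 = 1
Position 3: relevant, P@3 = 3/3 = 1
Position 4: not relevant
Position 5: not relevant
Position 6: relevant, P@6 = 4/6 = 2/3
Position 7: not relevant
Position 8: not relevant
Sum of P@k = 1 + 1 + 1 + 2/3 = 11/3
AP = 11/3 / 4 = 11/12

11/12


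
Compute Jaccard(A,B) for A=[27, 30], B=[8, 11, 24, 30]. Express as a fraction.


A intersect B = [30]
|A intersect B| = 1
A union B = [8, 11, 24, 27, 30]
|A union B| = 5
Jaccard = 1/5 = 1/5

1/5


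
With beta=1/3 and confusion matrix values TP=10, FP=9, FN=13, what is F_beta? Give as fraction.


P = TP/(TP+FP) = 10/19 = 10/19
R = TP/(TP+FN) = 10/23 = 10/23
beta^2 = 1/3^2 = 1/9
(1 + beta^2) = 10/9
Numerator = (1+beta^2)*P*R = 1000/3933
Denominator = beta^2*P + R = 10/171 + 10/23 = 1940/3933
F_beta = 50/97

50/97


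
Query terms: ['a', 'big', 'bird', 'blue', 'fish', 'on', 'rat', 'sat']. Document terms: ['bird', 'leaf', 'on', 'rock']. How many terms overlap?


Query terms: ['a', 'big', 'bird', 'blue', 'fish', 'on', 'rat', 'sat']
Document terms: ['bird', 'leaf', 'on', 'rock']
Common terms: ['bird', 'on']
Overlap count = 2

2


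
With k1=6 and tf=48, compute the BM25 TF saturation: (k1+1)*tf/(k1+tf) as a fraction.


BM25 TF component = (k1+1)*tf / (k1+tf)
k1 = 6, tf = 48
Numerator = (6+1)*48 = 336
Denominator = 6 + 48 = 54
= 336/54 = 56/9

56/9


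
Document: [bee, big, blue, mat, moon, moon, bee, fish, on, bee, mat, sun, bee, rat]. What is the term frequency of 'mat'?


Document has 14 words
Scanning for 'mat':
Found at positions: [3, 10]
Count = 2

2


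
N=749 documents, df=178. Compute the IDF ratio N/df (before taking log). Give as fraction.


IDF ratio = N / df
= 749 / 178
= 749/178

749/178


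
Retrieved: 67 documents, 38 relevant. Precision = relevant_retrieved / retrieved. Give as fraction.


Precision = relevant_retrieved / total_retrieved
= 38 / 67
= 38 / (38 + 29)
= 38/67

38/67


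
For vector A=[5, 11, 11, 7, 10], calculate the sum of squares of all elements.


|A|^2 = sum of squared components
A[0]^2 = 5^2 = 25
A[1]^2 = 11^2 = 121
A[2]^2 = 11^2 = 121
A[3]^2 = 7^2 = 49
A[4]^2 = 10^2 = 100
Sum = 25 + 121 + 121 + 49 + 100 = 416

416


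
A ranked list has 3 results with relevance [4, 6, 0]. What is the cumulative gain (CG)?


Cumulative Gain = sum of relevance scores
Position 1: rel=4, running sum=4
Position 2: rel=6, running sum=10
Position 3: rel=0, running sum=10
CG = 10

10


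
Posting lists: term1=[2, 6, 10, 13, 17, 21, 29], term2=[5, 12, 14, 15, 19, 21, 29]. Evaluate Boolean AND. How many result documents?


Boolean AND: find intersection of posting lists
term1 docs: [2, 6, 10, 13, 17, 21, 29]
term2 docs: [5, 12, 14, 15, 19, 21, 29]
Intersection: [21, 29]
|intersection| = 2

2


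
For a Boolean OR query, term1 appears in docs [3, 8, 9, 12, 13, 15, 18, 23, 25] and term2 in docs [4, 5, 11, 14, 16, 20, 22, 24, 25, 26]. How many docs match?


Boolean OR: find union of posting lists
term1 docs: [3, 8, 9, 12, 13, 15, 18, 23, 25]
term2 docs: [4, 5, 11, 14, 16, 20, 22, 24, 25, 26]
Union: [3, 4, 5, 8, 9, 11, 12, 13, 14, 15, 16, 18, 20, 22, 23, 24, 25, 26]
|union| = 18

18


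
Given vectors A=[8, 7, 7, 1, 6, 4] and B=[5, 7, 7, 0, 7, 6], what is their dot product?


Dot product = sum of element-wise products
A[0]*B[0] = 8*5 = 40
A[1]*B[1] = 7*7 = 49
A[2]*B[2] = 7*7 = 49
A[3]*B[3] = 1*0 = 0
A[4]*B[4] = 6*7 = 42
A[5]*B[5] = 4*6 = 24
Sum = 40 + 49 + 49 + 0 + 42 + 24 = 204

204


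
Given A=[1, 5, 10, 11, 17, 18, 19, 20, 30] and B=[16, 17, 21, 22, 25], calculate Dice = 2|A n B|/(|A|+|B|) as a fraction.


A intersect B = [17]
|A intersect B| = 1
|A| = 9, |B| = 5
Dice = 2*1 / (9+5)
= 2 / 14 = 1/7

1/7


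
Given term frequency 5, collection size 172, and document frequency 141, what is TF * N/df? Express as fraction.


TF * (N/df)
= 5 * (172/141)
= 5 * 172/141
= 860/141

860/141


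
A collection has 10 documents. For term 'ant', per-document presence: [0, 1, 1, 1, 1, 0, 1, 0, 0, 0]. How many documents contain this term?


Checking each document for 'ant':
Doc 1: absent
Doc 2: present
Doc 3: present
Doc 4: present
Doc 5: present
Doc 6: absent
Doc 7: present
Doc 8: absent
Doc 9: absent
Doc 10: absent
df = sum of presences = 0 + 1 + 1 + 1 + 1 + 0 + 1 + 0 + 0 + 0 = 5

5


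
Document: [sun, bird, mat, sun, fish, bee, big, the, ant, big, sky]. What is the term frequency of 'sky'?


Document has 11 words
Scanning for 'sky':
Found at positions: [10]
Count = 1

1


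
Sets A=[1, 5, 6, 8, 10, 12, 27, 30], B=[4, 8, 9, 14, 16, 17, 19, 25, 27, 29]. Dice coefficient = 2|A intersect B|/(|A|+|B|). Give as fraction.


A intersect B = [8, 27]
|A intersect B| = 2
|A| = 8, |B| = 10
Dice = 2*2 / (8+10)
= 4 / 18 = 2/9

2/9


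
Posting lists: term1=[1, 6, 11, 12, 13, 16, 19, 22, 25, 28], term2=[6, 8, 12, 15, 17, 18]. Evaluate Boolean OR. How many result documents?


Boolean OR: find union of posting lists
term1 docs: [1, 6, 11, 12, 13, 16, 19, 22, 25, 28]
term2 docs: [6, 8, 12, 15, 17, 18]
Union: [1, 6, 8, 11, 12, 13, 15, 16, 17, 18, 19, 22, 25, 28]
|union| = 14

14


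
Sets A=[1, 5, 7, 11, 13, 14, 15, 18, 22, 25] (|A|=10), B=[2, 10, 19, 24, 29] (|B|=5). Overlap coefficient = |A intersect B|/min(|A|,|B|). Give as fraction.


A intersect B = []
|A intersect B| = 0
min(|A|, |B|) = min(10, 5) = 5
Overlap = 0 / 5 = 0

0


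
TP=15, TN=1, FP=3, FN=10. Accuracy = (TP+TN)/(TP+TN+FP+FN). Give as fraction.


Accuracy = (TP + TN) / (TP + TN + FP + FN)
TP + TN = 15 + 1 = 16
Total = 15 + 1 + 3 + 10 = 29
Accuracy = 16 / 29 = 16/29

16/29


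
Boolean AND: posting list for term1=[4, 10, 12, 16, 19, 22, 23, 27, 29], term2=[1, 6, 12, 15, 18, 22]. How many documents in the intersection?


Boolean AND: find intersection of posting lists
term1 docs: [4, 10, 12, 16, 19, 22, 23, 27, 29]
term2 docs: [1, 6, 12, 15, 18, 22]
Intersection: [12, 22]
|intersection| = 2

2


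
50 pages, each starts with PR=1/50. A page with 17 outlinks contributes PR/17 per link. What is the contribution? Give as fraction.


Initial PR = 1/50 = 1/50
Outlinks = 17
Contribution per link = PR / outlinks
= 1/50 / 17
= 1/850

1/850


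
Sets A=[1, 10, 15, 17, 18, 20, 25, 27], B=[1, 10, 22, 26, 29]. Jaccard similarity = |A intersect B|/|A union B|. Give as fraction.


A intersect B = [1, 10]
|A intersect B| = 2
A union B = [1, 10, 15, 17, 18, 20, 22, 25, 26, 27, 29]
|A union B| = 11
Jaccard = 2/11 = 2/11

2/11


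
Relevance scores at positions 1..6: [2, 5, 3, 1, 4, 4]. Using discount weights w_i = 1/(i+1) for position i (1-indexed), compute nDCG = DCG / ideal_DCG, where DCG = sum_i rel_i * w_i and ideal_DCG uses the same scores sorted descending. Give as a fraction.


Position discount weights w_i = 1/(i+1) for i=1..6:
Weights = [1/2, 1/3, 1/4, 1/5, 1/6, 1/7]
Actual relevance: [2, 5, 3, 1, 4, 4]
DCG = 2/2 + 5/3 + 3/4 + 1/5 + 4/6 + 4/7 = 2039/420
Ideal relevance (sorted desc): [5, 4, 4, 3, 2, 1]
Ideal DCG = 5/2 + 4/3 + 4/4 + 3/5 + 2/6 + 1/7 = 1241/210
nDCG = DCG / ideal_DCG = 2039/420 / 1241/210 = 2039/2482

2039/2482


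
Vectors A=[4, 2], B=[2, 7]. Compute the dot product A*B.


Dot product = sum of element-wise products
A[0]*B[0] = 4*2 = 8
A[1]*B[1] = 2*7 = 14
Sum = 8 + 14 = 22

22


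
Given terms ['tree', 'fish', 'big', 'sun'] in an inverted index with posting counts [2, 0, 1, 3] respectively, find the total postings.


Summing posting list sizes:
'tree': 2 postings
'fish': 0 postings
'big': 1 postings
'sun': 3 postings
Total = 2 + 0 + 1 + 3 = 6

6


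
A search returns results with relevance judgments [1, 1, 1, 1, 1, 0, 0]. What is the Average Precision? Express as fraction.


Computing P@k for each relevant position:
Position 1: relevant, P@1 = 1/1 = 1
Position 2: relevant, P@2 = 2/2 = 1
Position 3: relevant, P@3 = 3/3 = 1
Position 4: relevant, P@4 = 4/4 = 1
Position 5: relevant, P@5 = 5/5 = 1
Position 6: not relevant
Position 7: not relevant
Sum of P@k = 1 + 1 + 1 + 1 + 1 = 5
AP = 5 / 5 = 1

1


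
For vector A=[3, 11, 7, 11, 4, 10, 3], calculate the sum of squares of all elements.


|A|^2 = sum of squared components
A[0]^2 = 3^2 = 9
A[1]^2 = 11^2 = 121
A[2]^2 = 7^2 = 49
A[3]^2 = 11^2 = 121
A[4]^2 = 4^2 = 16
A[5]^2 = 10^2 = 100
A[6]^2 = 3^2 = 9
Sum = 9 + 121 + 49 + 121 + 16 + 100 + 9 = 425

425


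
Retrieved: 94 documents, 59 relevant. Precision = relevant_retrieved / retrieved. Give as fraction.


Precision = relevant_retrieved / total_retrieved
= 59 / 94
= 59 / (59 + 35)
= 59/94

59/94


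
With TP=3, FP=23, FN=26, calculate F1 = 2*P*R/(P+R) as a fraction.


F1 = 2 * P * R / (P + R)
P = TP/(TP+FP) = 3/26 = 3/26
R = TP/(TP+FN) = 3/29 = 3/29
2 * P * R = 2 * 3/26 * 3/29 = 9/377
P + R = 3/26 + 3/29 = 165/754
F1 = 9/377 / 165/754 = 6/55

6/55


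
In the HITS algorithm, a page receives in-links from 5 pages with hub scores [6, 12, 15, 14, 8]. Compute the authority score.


Authority = sum of hub scores of in-linkers
In-link 1: hub score = 6
In-link 2: hub score = 12
In-link 3: hub score = 15
In-link 4: hub score = 14
In-link 5: hub score = 8
Authority = 6 + 12 + 15 + 14 + 8 = 55

55


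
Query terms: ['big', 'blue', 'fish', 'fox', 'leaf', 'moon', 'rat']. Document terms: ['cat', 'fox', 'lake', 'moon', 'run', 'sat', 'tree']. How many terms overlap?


Query terms: ['big', 'blue', 'fish', 'fox', 'leaf', 'moon', 'rat']
Document terms: ['cat', 'fox', 'lake', 'moon', 'run', 'sat', 'tree']
Common terms: ['fox', 'moon']
Overlap count = 2

2


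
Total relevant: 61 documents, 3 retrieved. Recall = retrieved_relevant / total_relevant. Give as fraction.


Recall = retrieved_relevant / total_relevant
= 3 / 61
= 3 / (3 + 58)
= 3/61

3/61


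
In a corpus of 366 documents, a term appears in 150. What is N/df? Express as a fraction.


IDF ratio = N / df
= 366 / 150
= 61/25

61/25


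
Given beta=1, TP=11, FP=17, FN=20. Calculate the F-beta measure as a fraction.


P = TP/(TP+FP) = 11/28 = 11/28
R = TP/(TP+FN) = 11/31 = 11/31
beta^2 = 1^2 = 1
(1 + beta^2) = 2
Numerator = (1+beta^2)*P*R = 121/434
Denominator = beta^2*P + R = 11/28 + 11/31 = 649/868
F_beta = 22/59

22/59


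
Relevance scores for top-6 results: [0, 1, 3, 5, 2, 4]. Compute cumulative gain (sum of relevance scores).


Cumulative Gain = sum of relevance scores
Position 1: rel=0, running sum=0
Position 2: rel=1, running sum=1
Position 3: rel=3, running sum=4
Position 4: rel=5, running sum=9
Position 5: rel=2, running sum=11
Position 6: rel=4, running sum=15
CG = 15

15


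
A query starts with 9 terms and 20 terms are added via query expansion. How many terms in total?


Original terms: 9
Expansion terms: 20
Total = 9 + 20 = 29

29


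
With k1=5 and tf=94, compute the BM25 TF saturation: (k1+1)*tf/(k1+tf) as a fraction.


BM25 TF component = (k1+1)*tf / (k1+tf)
k1 = 5, tf = 94
Numerator = (5+1)*94 = 564
Denominator = 5 + 94 = 99
= 564/99 = 188/33

188/33


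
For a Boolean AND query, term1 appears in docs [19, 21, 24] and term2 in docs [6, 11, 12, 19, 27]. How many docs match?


Boolean AND: find intersection of posting lists
term1 docs: [19, 21, 24]
term2 docs: [6, 11, 12, 19, 27]
Intersection: [19]
|intersection| = 1

1


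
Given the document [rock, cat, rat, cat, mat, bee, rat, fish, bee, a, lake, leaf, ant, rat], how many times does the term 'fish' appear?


Document has 14 words
Scanning for 'fish':
Found at positions: [7]
Count = 1

1


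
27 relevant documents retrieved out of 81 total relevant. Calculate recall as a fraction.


Recall = retrieved_relevant / total_relevant
= 27 / 81
= 27 / (27 + 54)
= 1/3

1/3


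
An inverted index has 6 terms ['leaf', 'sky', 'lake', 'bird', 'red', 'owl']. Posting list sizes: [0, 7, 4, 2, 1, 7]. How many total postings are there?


Summing posting list sizes:
'leaf': 0 postings
'sky': 7 postings
'lake': 4 postings
'bird': 2 postings
'red': 1 postings
'owl': 7 postings
Total = 0 + 7 + 4 + 2 + 1 + 7 = 21

21


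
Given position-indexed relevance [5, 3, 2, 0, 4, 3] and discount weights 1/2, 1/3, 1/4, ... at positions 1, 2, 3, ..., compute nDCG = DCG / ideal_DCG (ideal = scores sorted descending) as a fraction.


Position discount weights w_i = 1/(i+1) for i=1..6:
Weights = [1/2, 1/3, 1/4, 1/5, 1/6, 1/7]
Actual relevance: [5, 3, 2, 0, 4, 3]
DCG = 5/2 + 3/3 + 2/4 + 0/5 + 4/6 + 3/7 = 107/21
Ideal relevance (sorted desc): [5, 4, 3, 3, 2, 0]
Ideal DCG = 5/2 + 4/3 + 3/4 + 3/5 + 2/6 + 0/7 = 331/60
nDCG = DCG / ideal_DCG = 107/21 / 331/60 = 2140/2317

2140/2317


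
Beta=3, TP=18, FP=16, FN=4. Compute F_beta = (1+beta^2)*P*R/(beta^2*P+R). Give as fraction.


P = TP/(TP+FP) = 18/34 = 9/17
R = TP/(TP+FN) = 18/22 = 9/11
beta^2 = 3^2 = 9
(1 + beta^2) = 10
Numerator = (1+beta^2)*P*R = 810/187
Denominator = beta^2*P + R = 81/17 + 9/11 = 1044/187
F_beta = 45/58

45/58


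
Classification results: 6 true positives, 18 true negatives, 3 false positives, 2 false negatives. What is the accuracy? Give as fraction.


Accuracy = (TP + TN) / (TP + TN + FP + FN)
TP + TN = 6 + 18 = 24
Total = 6 + 18 + 3 + 2 = 29
Accuracy = 24 / 29 = 24/29

24/29


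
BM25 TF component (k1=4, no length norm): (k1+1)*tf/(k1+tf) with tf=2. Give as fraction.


BM25 TF component = (k1+1)*tf / (k1+tf)
k1 = 4, tf = 2
Numerator = (4+1)*2 = 10
Denominator = 4 + 2 = 6
= 10/6 = 5/3

5/3


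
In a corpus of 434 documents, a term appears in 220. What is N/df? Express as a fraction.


IDF ratio = N / df
= 434 / 220
= 217/110

217/110


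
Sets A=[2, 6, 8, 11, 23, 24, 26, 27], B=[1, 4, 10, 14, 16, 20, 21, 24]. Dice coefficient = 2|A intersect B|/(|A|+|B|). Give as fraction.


A intersect B = [24]
|A intersect B| = 1
|A| = 8, |B| = 8
Dice = 2*1 / (8+8)
= 2 / 16 = 1/8

1/8


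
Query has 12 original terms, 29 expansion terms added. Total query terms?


Original terms: 12
Expansion terms: 29
Total = 12 + 29 = 41

41


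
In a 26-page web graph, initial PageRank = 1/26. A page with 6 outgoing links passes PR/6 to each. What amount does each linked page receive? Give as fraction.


Initial PR = 1/26 = 1/26
Outlinks = 6
Contribution per link = PR / outlinks
= 1/26 / 6
= 1/156

1/156


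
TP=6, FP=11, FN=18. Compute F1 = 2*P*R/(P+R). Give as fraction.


F1 = 2 * P * R / (P + R)
P = TP/(TP+FP) = 6/17 = 6/17
R = TP/(TP+FN) = 6/24 = 1/4
2 * P * R = 2 * 6/17 * 1/4 = 3/17
P + R = 6/17 + 1/4 = 41/68
F1 = 3/17 / 41/68 = 12/41

12/41


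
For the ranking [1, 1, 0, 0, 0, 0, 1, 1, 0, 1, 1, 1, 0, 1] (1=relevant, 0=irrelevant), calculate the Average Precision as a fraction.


Computing P@k for each relevant position:
Position 1: relevant, P@1 = 1/1 = 1
Position 2: relevant, P@2 = 2/2 = 1
Position 3: not relevant
Position 4: not relevant
Position 5: not relevant
Position 6: not relevant
Position 7: relevant, P@7 = 3/7 = 3/7
Position 8: relevant, P@8 = 4/8 = 1/2
Position 9: not relevant
Position 10: relevant, P@10 = 5/10 = 1/2
Position 11: relevant, P@11 = 6/11 = 6/11
Position 12: relevant, P@12 = 7/12 = 7/12
Position 13: not relevant
Position 14: relevant, P@14 = 8/14 = 4/7
Sum of P@k = 1 + 1 + 3/7 + 1/2 + 1/2 + 6/11 + 7/12 + 4/7 = 677/132
AP = 677/132 / 8 = 677/1056

677/1056


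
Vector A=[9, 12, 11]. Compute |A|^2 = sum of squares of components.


|A|^2 = sum of squared components
A[0]^2 = 9^2 = 81
A[1]^2 = 12^2 = 144
A[2]^2 = 11^2 = 121
Sum = 81 + 144 + 121 = 346

346


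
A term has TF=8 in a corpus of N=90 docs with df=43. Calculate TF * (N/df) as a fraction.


TF * (N/df)
= 8 * (90/43)
= 8 * 90/43
= 720/43

720/43


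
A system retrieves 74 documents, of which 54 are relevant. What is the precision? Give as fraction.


Precision = relevant_retrieved / total_retrieved
= 54 / 74
= 54 / (54 + 20)
= 27/37

27/37


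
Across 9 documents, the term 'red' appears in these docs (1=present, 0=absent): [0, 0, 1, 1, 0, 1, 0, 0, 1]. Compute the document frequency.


Checking each document for 'red':
Doc 1: absent
Doc 2: absent
Doc 3: present
Doc 4: present
Doc 5: absent
Doc 6: present
Doc 7: absent
Doc 8: absent
Doc 9: present
df = sum of presences = 0 + 0 + 1 + 1 + 0 + 1 + 0 + 0 + 1 = 4

4


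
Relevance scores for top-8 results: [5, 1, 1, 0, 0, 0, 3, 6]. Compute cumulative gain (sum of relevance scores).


Cumulative Gain = sum of relevance scores
Position 1: rel=5, running sum=5
Position 2: rel=1, running sum=6
Position 3: rel=1, running sum=7
Position 4: rel=0, running sum=7
Position 5: rel=0, running sum=7
Position 6: rel=0, running sum=7
Position 7: rel=3, running sum=10
Position 8: rel=6, running sum=16
CG = 16

16


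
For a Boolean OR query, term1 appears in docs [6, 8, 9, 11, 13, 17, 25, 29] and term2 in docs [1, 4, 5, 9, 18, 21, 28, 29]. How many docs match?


Boolean OR: find union of posting lists
term1 docs: [6, 8, 9, 11, 13, 17, 25, 29]
term2 docs: [1, 4, 5, 9, 18, 21, 28, 29]
Union: [1, 4, 5, 6, 8, 9, 11, 13, 17, 18, 21, 25, 28, 29]
|union| = 14

14


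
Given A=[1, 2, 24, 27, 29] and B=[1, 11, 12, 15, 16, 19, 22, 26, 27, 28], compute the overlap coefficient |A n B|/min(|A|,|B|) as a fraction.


A intersect B = [1, 27]
|A intersect B| = 2
min(|A|, |B|) = min(5, 10) = 5
Overlap = 2 / 5 = 2/5

2/5


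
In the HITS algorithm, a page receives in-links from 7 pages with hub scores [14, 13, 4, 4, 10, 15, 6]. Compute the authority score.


Authority = sum of hub scores of in-linkers
In-link 1: hub score = 14
In-link 2: hub score = 13
In-link 3: hub score = 4
In-link 4: hub score = 4
In-link 5: hub score = 10
In-link 6: hub score = 15
In-link 7: hub score = 6
Authority = 14 + 13 + 4 + 4 + 10 + 15 + 6 = 66

66


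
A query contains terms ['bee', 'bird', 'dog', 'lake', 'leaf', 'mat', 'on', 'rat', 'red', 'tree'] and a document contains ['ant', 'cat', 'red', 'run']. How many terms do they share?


Query terms: ['bee', 'bird', 'dog', 'lake', 'leaf', 'mat', 'on', 'rat', 'red', 'tree']
Document terms: ['ant', 'cat', 'red', 'run']
Common terms: ['red']
Overlap count = 1

1


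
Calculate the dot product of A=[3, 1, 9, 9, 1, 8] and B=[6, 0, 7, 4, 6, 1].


Dot product = sum of element-wise products
A[0]*B[0] = 3*6 = 18
A[1]*B[1] = 1*0 = 0
A[2]*B[2] = 9*7 = 63
A[3]*B[3] = 9*4 = 36
A[4]*B[4] = 1*6 = 6
A[5]*B[5] = 8*1 = 8
Sum = 18 + 0 + 63 + 36 + 6 + 8 = 131

131


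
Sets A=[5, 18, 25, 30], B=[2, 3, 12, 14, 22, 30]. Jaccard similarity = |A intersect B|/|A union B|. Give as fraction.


A intersect B = [30]
|A intersect B| = 1
A union B = [2, 3, 5, 12, 14, 18, 22, 25, 30]
|A union B| = 9
Jaccard = 1/9 = 1/9

1/9


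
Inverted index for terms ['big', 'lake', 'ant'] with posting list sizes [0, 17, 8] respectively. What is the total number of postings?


Summing posting list sizes:
'big': 0 postings
'lake': 17 postings
'ant': 8 postings
Total = 0 + 17 + 8 = 25

25


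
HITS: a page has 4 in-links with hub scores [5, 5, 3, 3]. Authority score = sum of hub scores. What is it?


Authority = sum of hub scores of in-linkers
In-link 1: hub score = 5
In-link 2: hub score = 5
In-link 3: hub score = 3
In-link 4: hub score = 3
Authority = 5 + 5 + 3 + 3 = 16

16


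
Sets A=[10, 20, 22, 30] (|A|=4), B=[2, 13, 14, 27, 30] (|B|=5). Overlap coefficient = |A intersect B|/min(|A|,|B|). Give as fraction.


A intersect B = [30]
|A intersect B| = 1
min(|A|, |B|) = min(4, 5) = 4
Overlap = 1 / 4 = 1/4

1/4


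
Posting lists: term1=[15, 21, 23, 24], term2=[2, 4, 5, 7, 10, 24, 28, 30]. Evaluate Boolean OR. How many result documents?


Boolean OR: find union of posting lists
term1 docs: [15, 21, 23, 24]
term2 docs: [2, 4, 5, 7, 10, 24, 28, 30]
Union: [2, 4, 5, 7, 10, 15, 21, 23, 24, 28, 30]
|union| = 11

11


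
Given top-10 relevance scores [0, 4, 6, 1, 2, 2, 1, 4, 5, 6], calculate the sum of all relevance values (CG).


Cumulative Gain = sum of relevance scores
Position 1: rel=0, running sum=0
Position 2: rel=4, running sum=4
Position 3: rel=6, running sum=10
Position 4: rel=1, running sum=11
Position 5: rel=2, running sum=13
Position 6: rel=2, running sum=15
Position 7: rel=1, running sum=16
Position 8: rel=4, running sum=20
Position 9: rel=5, running sum=25
Position 10: rel=6, running sum=31
CG = 31

31


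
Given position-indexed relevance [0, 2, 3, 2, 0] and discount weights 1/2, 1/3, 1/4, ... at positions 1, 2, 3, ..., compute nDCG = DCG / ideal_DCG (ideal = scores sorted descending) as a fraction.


Position discount weights w_i = 1/(i+1) for i=1..5:
Weights = [1/2, 1/3, 1/4, 1/5, 1/6]
Actual relevance: [0, 2, 3, 2, 0]
DCG = 0/2 + 2/3 + 3/4 + 2/5 + 0/6 = 109/60
Ideal relevance (sorted desc): [3, 2, 2, 0, 0]
Ideal DCG = 3/2 + 2/3 + 2/4 + 0/5 + 0/6 = 8/3
nDCG = DCG / ideal_DCG = 109/60 / 8/3 = 109/160

109/160


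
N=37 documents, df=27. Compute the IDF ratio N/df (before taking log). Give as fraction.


IDF ratio = N / df
= 37 / 27
= 37/27

37/27


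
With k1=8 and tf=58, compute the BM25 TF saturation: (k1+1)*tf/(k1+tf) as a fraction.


BM25 TF component = (k1+1)*tf / (k1+tf)
k1 = 8, tf = 58
Numerator = (8+1)*58 = 522
Denominator = 8 + 58 = 66
= 522/66 = 87/11

87/11


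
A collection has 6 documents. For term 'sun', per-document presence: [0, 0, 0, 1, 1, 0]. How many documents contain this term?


Checking each document for 'sun':
Doc 1: absent
Doc 2: absent
Doc 3: absent
Doc 4: present
Doc 5: present
Doc 6: absent
df = sum of presences = 0 + 0 + 0 + 1 + 1 + 0 = 2

2


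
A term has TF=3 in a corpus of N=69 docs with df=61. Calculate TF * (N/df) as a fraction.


TF * (N/df)
= 3 * (69/61)
= 3 * 69/61
= 207/61

207/61


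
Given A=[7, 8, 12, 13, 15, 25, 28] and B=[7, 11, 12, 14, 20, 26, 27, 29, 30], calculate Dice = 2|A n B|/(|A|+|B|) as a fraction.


A intersect B = [7, 12]
|A intersect B| = 2
|A| = 7, |B| = 9
Dice = 2*2 / (7+9)
= 4 / 16 = 1/4

1/4


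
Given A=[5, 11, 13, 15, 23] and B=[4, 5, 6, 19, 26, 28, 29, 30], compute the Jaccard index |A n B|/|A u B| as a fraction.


A intersect B = [5]
|A intersect B| = 1
A union B = [4, 5, 6, 11, 13, 15, 19, 23, 26, 28, 29, 30]
|A union B| = 12
Jaccard = 1/12 = 1/12

1/12
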